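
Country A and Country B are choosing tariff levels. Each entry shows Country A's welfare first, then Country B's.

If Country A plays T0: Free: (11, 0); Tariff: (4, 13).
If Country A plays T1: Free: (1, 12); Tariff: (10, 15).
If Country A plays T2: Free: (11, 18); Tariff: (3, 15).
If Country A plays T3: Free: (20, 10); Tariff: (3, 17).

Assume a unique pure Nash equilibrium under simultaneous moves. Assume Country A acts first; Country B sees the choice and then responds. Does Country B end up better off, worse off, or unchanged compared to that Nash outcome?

Country B best-responds to each possible Country A move:
- T0: Country B compares 0, 13 and picks Tariff; Country A would get 4.
- T1: Country B compares 12, 15 and picks Tariff; Country A would get 10.
- T2: Country B compares 18, 15 and picks Free; Country A would get 11.
- T3: Country B compares 10, 17 and picks Tariff; Country A would get 3.
Among 4, 10, 11, 3, the best is 11 at T2. Subgame-perfect outcome: (T2, Free) with payoffs (11, 18).
Under simultaneous play:
Country A's best replies: Free→T3; Tariff→T1.
Country B's best replies: T0→Tariff; T1→Tariff; T2→Free; T3→Tariff.
Only (T1, Tariff) has each player best-responding; Nash payoffs (10, 15).
Country B earns 18 sequentially versus 15 at the Nash outcome: better off.

better off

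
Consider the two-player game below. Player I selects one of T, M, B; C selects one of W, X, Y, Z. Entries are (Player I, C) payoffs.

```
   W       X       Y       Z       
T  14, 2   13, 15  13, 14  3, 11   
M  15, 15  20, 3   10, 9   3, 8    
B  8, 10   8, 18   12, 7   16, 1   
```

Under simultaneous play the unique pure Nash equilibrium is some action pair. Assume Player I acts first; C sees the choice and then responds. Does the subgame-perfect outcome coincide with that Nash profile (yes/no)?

C best-responds to each possible Player I move:
- T: C compares 2, 15, 14, 11 and picks X; Player I would get 13.
- M: C compares 15, 3, 9, 8 and picks W; Player I would get 15.
- B: C compares 10, 18, 7, 1 and picks X; Player I would get 8.
Maximizing over 13, 15, 8, Player I chooses M. Subgame-perfect outcome: (M, W) with payoffs (15, 15).
Under simultaneous play:
Player I's best replies: W→M; X→M; Y→T; Z→B.
C's best replies: T→X; M→W; B→X.
The unique mutual best reply is (M, W), giving (15, 15).
Sequential outcome (M, W) coincides with the Nash profile (M, W).

yes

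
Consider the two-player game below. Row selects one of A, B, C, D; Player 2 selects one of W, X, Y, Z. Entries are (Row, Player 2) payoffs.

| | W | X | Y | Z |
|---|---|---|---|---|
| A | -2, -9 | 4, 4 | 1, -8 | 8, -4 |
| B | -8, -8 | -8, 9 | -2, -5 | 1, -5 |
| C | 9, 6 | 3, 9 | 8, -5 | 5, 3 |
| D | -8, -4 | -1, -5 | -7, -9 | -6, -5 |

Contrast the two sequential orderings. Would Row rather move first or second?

second

If Row leads: Player 2's best replies are A→X, B→X, C→X, D→W; Row's induced payoffs 4, -8, 3, -8; outcome (A, X), payoffs (4, 4).
If Player 2 leads: Row's best replies are W→C, X→A, Y→C, Z→A; Player 2's induced payoffs 6, 4, -5, -4; outcome (C, W), payoffs (9, 6).
Row gets 4 moving first and 9 moving second, so Row prefers to move second.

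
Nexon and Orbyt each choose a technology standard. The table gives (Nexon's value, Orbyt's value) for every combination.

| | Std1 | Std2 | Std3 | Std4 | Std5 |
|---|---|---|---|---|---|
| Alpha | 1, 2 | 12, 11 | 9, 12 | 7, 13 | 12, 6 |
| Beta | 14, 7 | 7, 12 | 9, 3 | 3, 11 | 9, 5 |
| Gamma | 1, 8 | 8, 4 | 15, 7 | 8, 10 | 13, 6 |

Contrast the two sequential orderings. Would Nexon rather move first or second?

second

If Nexon leads: Orbyt's best replies are Alpha→Std4, Beta→Std2, Gamma→Std4; Nexon's induced payoffs 7, 7, 8; outcome (Gamma, Std4), payoffs (8, 10).
If Orbyt leads: Nexon's best replies are Std1→Beta, Std2→Alpha, Std3→Gamma, Std4→Gamma, Std5→Gamma; Orbyt's induced payoffs 7, 11, 7, 10, 6; outcome (Alpha, Std2), payoffs (12, 11).
Nexon gets 8 moving first and 12 moving second, so Nexon prefers to move second.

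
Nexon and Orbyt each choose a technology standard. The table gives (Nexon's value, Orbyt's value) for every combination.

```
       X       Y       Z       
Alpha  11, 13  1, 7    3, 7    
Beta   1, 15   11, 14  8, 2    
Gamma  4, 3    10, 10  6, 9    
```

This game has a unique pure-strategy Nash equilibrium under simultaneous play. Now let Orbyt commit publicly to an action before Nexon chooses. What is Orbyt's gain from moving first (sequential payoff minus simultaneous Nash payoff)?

Work backward from Nexon's decision.
- X → Nexon plays Alpha (best of 11, 1, 4); Orbyt gets 13.
- Y → Nexon plays Beta (best of 1, 11, 10); Orbyt gets 14.
- Z → Nexon plays Beta (best of 3, 8, 6); Orbyt gets 2.
Orbyt's induced payoffs are 13, 14, 2, so Orbyt commits to Y. Subgame-perfect outcome: (Beta, Y) with payoffs (11, 14).
Under simultaneous play:
Nexon's best replies: X→Alpha; Y→Beta; Z→Beta.
Orbyt's best replies: Alpha→X; Beta→X; Gamma→Y.
The unique mutual best reply is (Alpha, X), giving (11, 13).
Orbyt's commitment gain: 14 − 13 = 1.

1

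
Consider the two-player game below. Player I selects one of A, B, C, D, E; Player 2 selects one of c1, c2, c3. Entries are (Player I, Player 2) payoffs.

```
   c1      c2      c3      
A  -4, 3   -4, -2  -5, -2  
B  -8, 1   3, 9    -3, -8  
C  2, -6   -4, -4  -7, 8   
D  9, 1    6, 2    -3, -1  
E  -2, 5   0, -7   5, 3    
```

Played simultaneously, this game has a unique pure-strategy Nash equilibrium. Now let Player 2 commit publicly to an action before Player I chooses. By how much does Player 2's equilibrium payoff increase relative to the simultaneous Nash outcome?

Work backward from Player I's decision.
- c1: BR = D, leader payoff 1.
- c2: BR = D, leader payoff 2.
- c3: BR = E, leader payoff 3.
Player 2's induced payoffs are 1, 2, 3, so Player 2 commits to c3. Subgame-perfect outcome: (E, c3) with payoffs (5, 3).
Now find the simultaneous Nash equilibrium.
Player I's best replies: c1→D; c2→D; c3→E.
Player 2's best replies: A→c1; B→c2; C→c3; D→c2; E→c1.
Only (D, c2) has each player best-responding; Nash payoffs (6, 2).
Player 2's commitment gain: 3 − 2 = 1.

1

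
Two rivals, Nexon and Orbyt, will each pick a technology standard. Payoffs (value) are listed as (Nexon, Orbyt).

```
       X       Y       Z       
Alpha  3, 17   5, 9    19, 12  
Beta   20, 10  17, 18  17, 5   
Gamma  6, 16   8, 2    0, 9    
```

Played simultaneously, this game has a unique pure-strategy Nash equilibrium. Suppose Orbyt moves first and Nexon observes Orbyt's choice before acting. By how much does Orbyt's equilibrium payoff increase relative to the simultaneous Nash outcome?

0

Solve by backward induction (Orbyt leads).
- X: BR = Beta, leader payoff 10.
- Y: BR = Beta, leader payoff 18.
- Z: BR = Alpha, leader payoff 12.
Maximizing over 10, 18, 12, Orbyt chooses Y. Subgame-perfect outcome: (Beta, Y) with payoffs (17, 18).
For the simultaneous game, intersect best replies.
Nexon's best replies: X→Beta; Y→Beta; Z→Alpha.
Orbyt's best replies: Alpha→X; Beta→Y; Gamma→X.
Only (Beta, Y) has each player best-responding; Nash payoffs (17, 18).
Orbyt's commitment gain: 18 − 18 = 0.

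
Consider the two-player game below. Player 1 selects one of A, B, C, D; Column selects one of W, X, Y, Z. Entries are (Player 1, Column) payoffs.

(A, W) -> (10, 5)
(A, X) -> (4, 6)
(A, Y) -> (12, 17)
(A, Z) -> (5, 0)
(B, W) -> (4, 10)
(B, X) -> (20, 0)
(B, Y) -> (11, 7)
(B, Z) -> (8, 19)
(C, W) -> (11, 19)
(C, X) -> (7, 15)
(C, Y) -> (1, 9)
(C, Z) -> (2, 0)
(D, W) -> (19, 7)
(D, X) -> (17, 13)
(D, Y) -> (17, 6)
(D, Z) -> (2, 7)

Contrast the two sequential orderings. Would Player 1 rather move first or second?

If Player 1 leads: Column's best replies are A→Y, B→Z, C→W, D→X; Player 1's induced payoffs 12, 8, 11, 17; outcome (D, X), payoffs (17, 13).
If Column leads: Player 1's best replies are W→D, X→B, Y→D, Z→B; Column's induced payoffs 7, 0, 6, 19; outcome (B, Z), payoffs (8, 19).
Player 1 gets 17 moving first and 8 moving second, so Player 1 prefers to move first.

first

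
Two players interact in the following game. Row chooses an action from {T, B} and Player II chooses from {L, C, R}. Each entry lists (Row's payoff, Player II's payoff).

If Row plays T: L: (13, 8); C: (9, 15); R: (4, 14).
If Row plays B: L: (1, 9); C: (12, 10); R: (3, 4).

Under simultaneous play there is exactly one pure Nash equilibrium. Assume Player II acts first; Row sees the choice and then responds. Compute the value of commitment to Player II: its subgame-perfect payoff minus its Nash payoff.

4

Backward induction with Player II moving first.
- L → Row plays T (best of 13, 1); Player II gets 8.
- C → Row plays B (best of 9, 12); Player II gets 10.
- R → Row plays T (best of 4, 3); Player II gets 14.
Player II's induced payoffs are 8, 10, 14, so Player II commits to R. Subgame-perfect outcome: (T, R) with payoffs (4, 14).
Now find the simultaneous Nash equilibrium.
Row's best replies: L→T; C→B; R→T.
Player II's best replies: T→C; B→C.
The unique mutual best reply is (B, C), giving (12, 10).
Player II's commitment gain: 14 − 10 = 4.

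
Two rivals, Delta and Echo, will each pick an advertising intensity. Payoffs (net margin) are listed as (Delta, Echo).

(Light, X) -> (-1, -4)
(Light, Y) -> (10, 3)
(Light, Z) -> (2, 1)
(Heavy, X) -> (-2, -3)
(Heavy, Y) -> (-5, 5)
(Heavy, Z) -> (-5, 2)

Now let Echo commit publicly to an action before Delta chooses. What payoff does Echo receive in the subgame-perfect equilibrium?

3

Delta best-responds to each possible Echo move:
- X: BR = Light, leader payoff -4.
- Y: BR = Light, leader payoff 3.
- Z: BR = Light, leader payoff 1.
Maximizing over -4, 3, 1, Echo chooses Y. Subgame-perfect outcome: (Light, Y) with payoffs (10, 3).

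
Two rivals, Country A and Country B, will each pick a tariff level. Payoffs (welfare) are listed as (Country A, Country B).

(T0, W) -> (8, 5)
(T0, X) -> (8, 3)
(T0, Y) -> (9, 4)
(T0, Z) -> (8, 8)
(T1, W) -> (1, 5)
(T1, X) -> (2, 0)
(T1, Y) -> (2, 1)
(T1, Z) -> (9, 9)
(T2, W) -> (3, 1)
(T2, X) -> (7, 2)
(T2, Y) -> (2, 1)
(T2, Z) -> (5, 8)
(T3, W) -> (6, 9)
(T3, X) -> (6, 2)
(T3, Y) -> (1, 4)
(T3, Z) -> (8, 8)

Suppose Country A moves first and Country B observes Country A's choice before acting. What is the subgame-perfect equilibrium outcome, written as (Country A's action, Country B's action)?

(T1, Z)

Solve by backward induction (Country A leads).
- T0 → Country B plays Z (best of 5, 3, 4, 8); Country A gets 8.
- T1 → Country B plays Z (best of 5, 0, 1, 9); Country A gets 9.
- T2 → Country B plays Z (best of 1, 2, 1, 8); Country A gets 5.
- T3 → Country B plays W (best of 9, 2, 4, 8); Country A gets 6.
Country A's induced payoffs are 8, 9, 5, 6, so Country A commits to T1. Subgame-perfect outcome: (T1, Z) with payoffs (9, 9).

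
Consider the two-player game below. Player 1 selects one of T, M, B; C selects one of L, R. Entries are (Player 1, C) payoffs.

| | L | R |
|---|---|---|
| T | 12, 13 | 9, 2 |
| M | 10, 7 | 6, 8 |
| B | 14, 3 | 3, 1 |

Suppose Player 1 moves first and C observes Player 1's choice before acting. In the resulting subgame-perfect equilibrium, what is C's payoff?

3

Solve by backward induction (Player 1 leads).
- T → C plays L (best of 13, 2); Player 1 gets 12.
- M → C plays R (best of 7, 8); Player 1 gets 6.
- B → C plays L (best of 3, 1); Player 1 gets 14.
Player 1's induced payoffs are 12, 6, 14, so Player 1 commits to B. Subgame-perfect outcome: (B, L) with payoffs (14, 3).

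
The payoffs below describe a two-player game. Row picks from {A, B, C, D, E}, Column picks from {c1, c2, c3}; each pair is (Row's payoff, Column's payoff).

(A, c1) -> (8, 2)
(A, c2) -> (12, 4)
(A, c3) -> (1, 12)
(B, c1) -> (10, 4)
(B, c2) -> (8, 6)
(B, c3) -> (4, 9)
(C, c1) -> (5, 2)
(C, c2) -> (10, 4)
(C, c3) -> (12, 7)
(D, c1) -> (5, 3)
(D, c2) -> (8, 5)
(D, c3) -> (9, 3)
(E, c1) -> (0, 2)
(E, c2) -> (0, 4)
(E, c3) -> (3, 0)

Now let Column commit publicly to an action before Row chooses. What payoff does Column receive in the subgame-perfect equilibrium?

Solve by backward induction (Column leads).
- c1: Row compares 8, 10, 5, 5, 0 and picks B; Column would get 4.
- c2: Row compares 12, 8, 10, 8, 0 and picks A; Column would get 4.
- c3: Row compares 1, 4, 12, 9, 3 and picks C; Column would get 7.
Column's induced payoffs are 4, 4, 7, so Column commits to c3. Subgame-perfect outcome: (C, c3) with payoffs (12, 7).

7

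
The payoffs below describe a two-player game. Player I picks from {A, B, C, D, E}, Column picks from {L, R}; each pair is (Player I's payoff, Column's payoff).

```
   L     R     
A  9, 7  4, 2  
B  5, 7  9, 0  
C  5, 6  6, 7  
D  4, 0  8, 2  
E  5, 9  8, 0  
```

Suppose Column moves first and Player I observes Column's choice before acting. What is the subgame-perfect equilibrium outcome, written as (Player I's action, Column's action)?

(A, L)

Backward induction with Column moving first.
- L → Player I plays A (best of 9, 5, 5, 4, 5); Column gets 7.
- R → Player I plays B (best of 4, 9, 6, 8, 8); Column gets 0.
Maximizing over 7, 0, Column chooses L. Subgame-perfect outcome: (A, L) with payoffs (9, 7).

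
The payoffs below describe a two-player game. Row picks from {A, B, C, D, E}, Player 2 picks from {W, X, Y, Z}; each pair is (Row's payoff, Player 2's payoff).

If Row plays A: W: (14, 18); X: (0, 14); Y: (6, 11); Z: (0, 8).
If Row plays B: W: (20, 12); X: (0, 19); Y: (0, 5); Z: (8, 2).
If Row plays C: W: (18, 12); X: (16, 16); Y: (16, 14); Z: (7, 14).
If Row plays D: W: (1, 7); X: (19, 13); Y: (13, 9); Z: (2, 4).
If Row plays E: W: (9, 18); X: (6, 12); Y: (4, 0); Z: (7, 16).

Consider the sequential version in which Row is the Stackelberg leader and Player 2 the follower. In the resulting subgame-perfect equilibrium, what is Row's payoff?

19

Player 2 best-responds to each possible Row move:
- A → Player 2 plays W (best of 18, 14, 11, 8); Row gets 14.
- B → Player 2 plays X (best of 12, 19, 5, 2); Row gets 0.
- C → Player 2 plays X (best of 12, 16, 14, 14); Row gets 16.
- D → Player 2 plays X (best of 7, 13, 9, 4); Row gets 19.
- E → Player 2 plays W (best of 18, 12, 0, 16); Row gets 9.
Among 14, 0, 16, 19, 9, the best is 19 at D. Subgame-perfect outcome: (D, X) with payoffs (19, 13).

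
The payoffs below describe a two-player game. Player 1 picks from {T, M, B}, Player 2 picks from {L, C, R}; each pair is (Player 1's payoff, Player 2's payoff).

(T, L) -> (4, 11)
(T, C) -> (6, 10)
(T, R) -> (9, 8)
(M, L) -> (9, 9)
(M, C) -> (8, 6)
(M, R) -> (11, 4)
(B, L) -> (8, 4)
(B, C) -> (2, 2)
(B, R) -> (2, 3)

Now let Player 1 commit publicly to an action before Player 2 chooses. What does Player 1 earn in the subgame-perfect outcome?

9

Work backward from Player 2's decision.
- T → Player 2 plays L (best of 11, 10, 8); Player 1 gets 4.
- M → Player 2 plays L (best of 9, 6, 4); Player 1 gets 9.
- B → Player 2 plays L (best of 4, 2, 3); Player 1 gets 8.
Player 1's induced payoffs are 4, 9, 8, so Player 1 commits to M. Subgame-perfect outcome: (M, L) with payoffs (9, 9).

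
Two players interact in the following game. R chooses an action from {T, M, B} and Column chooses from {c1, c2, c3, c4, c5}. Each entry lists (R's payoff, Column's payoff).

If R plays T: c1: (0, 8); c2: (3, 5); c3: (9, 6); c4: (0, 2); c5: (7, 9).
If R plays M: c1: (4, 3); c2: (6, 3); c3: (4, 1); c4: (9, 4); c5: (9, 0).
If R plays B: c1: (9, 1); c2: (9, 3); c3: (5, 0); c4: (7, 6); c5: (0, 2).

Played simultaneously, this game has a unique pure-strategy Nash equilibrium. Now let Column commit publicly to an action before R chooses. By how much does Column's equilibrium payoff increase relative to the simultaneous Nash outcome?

2

Solve by backward induction (Column leads).
- c1: R compares 0, 4, 9 and picks B; Column would get 1.
- c2: R compares 3, 6, 9 and picks B; Column would get 3.
- c3: R compares 9, 4, 5 and picks T; Column would get 6.
- c4: R compares 0, 9, 7 and picks M; Column would get 4.
- c5: R compares 7, 9, 0 and picks M; Column would get 0.
Among 1, 3, 6, 4, 0, the best is 6 at c3. Subgame-perfect outcome: (T, c3) with payoffs (9, 6).
For the simultaneous game, intersect best replies.
R's best replies: c1→B; c2→B; c3→T; c4→M; c5→M.
Column's best replies: T→c5; M→c4; B→c4.
The unique mutual best reply is (M, c4), giving (9, 4).
Column's commitment gain: 6 − 4 = 2.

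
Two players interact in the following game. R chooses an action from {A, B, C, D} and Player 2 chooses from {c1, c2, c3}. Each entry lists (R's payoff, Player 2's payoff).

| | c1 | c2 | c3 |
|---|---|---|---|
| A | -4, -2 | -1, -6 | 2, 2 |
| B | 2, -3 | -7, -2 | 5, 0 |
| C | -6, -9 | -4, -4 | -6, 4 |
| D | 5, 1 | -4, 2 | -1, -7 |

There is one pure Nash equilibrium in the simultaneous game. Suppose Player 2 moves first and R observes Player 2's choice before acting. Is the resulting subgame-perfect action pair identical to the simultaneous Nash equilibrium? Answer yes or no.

no

Work backward from R's decision.
- c1: BR = D, leader payoff 1.
- c2: BR = A, leader payoff -6.
- c3: BR = B, leader payoff 0.
Maximizing over 1, -6, 0, Player 2 chooses c1. Subgame-perfect outcome: (D, c1) with payoffs (5, 1).
Now find the simultaneous Nash equilibrium.
R's best replies: c1→D; c2→A; c3→B.
Player 2's best replies: A→c3; B→c3; C→c3; D→c2.
The unique mutual best reply is (B, c3), giving (5, 0).
Sequential outcome (D, c1) differs from the Nash profile (B, c3).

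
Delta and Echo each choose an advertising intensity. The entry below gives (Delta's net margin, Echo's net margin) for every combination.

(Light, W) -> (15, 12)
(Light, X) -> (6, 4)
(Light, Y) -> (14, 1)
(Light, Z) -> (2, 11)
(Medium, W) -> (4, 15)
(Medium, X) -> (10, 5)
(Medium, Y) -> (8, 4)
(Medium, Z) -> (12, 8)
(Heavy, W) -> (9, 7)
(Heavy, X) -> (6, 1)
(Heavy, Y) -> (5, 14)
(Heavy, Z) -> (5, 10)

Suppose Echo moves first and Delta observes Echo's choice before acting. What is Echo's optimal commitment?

Solve by backward induction (Echo leads).
- W → Delta plays Light (best of 15, 4, 9); Echo gets 12.
- X → Delta plays Medium (best of 6, 10, 6); Echo gets 5.
- Y → Delta plays Light (best of 14, 8, 5); Echo gets 1.
- Z → Delta plays Medium (best of 2, 12, 5); Echo gets 8.
Maximizing over 12, 5, 1, 8, Echo chooses W. Subgame-perfect outcome: (Light, W) with payoffs (15, 12).

W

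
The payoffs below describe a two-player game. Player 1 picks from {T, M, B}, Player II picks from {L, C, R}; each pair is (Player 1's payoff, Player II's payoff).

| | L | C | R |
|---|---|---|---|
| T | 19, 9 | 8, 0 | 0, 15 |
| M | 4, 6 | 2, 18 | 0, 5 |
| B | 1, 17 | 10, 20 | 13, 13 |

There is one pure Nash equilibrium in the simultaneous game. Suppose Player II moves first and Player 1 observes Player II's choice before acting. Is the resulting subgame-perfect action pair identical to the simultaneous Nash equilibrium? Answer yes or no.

yes

Player 1 best-responds to each possible Player II move:
- L: BR = T, leader payoff 9.
- C: BR = B, leader payoff 20.
- R: BR = B, leader payoff 13.
Maximizing over 9, 20, 13, Player II chooses C. Subgame-perfect outcome: (B, C) with payoffs (10, 20).
Under simultaneous play:
Player 1's best replies: L→T; C→B; R→B.
Player II's best replies: T→R; M→C; B→C.
Only (B, C) has each player best-responding; Nash payoffs (10, 20).
Sequential outcome (B, C) coincides with the Nash profile (B, C).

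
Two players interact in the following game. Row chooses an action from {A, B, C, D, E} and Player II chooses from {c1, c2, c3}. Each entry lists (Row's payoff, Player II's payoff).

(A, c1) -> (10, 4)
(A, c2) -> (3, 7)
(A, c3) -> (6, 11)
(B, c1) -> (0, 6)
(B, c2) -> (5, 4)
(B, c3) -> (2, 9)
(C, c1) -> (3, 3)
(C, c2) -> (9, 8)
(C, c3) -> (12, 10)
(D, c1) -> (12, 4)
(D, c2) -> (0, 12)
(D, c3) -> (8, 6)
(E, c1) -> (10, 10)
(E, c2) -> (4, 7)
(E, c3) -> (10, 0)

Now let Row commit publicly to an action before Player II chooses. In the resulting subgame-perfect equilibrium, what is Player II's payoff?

Backward induction with Row moving first.
- A: Player II compares 4, 7, 11 and picks c3; Row would get 6.
- B: Player II compares 6, 4, 9 and picks c3; Row would get 2.
- C: Player II compares 3, 8, 10 and picks c3; Row would get 12.
- D: Player II compares 4, 12, 6 and picks c2; Row would get 0.
- E: Player II compares 10, 7, 0 and picks c1; Row would get 10.
Row's induced payoffs are 6, 2, 12, 0, 10, so Row commits to C. Subgame-perfect outcome: (C, c3) with payoffs (12, 10).

10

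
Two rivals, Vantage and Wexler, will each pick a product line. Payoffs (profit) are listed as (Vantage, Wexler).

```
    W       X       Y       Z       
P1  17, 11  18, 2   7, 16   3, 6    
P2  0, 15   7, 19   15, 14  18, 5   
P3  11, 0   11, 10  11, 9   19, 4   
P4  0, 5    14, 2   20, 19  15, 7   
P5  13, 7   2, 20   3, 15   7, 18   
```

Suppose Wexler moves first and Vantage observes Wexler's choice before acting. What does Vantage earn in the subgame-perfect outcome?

Work backward from Vantage's decision.
- W → Vantage plays P1 (best of 17, 0, 11, 0, 13); Wexler gets 11.
- X → Vantage plays P1 (best of 18, 7, 11, 14, 2); Wexler gets 2.
- Y → Vantage plays P4 (best of 7, 15, 11, 20, 3); Wexler gets 19.
- Z → Vantage plays P3 (best of 3, 18, 19, 15, 7); Wexler gets 4.
Among 11, 2, 19, 4, the best is 19 at Y. Subgame-perfect outcome: (P4, Y) with payoffs (20, 19).

20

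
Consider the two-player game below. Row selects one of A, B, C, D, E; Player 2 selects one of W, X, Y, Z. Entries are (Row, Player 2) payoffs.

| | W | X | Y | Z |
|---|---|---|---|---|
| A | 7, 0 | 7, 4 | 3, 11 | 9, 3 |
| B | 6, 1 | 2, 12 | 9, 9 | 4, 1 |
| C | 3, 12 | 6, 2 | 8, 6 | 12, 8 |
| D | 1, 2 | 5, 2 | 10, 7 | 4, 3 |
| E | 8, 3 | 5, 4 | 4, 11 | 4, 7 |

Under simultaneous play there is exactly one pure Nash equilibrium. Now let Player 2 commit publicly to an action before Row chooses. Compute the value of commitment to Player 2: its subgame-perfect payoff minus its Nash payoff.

Work backward from Row's decision.
- W: BR = E, leader payoff 3.
- X: BR = A, leader payoff 4.
- Y: BR = D, leader payoff 7.
- Z: BR = C, leader payoff 8.
Player 2's induced payoffs are 3, 4, 7, 8, so Player 2 commits to Z. Subgame-perfect outcome: (C, Z) with payoffs (12, 8).
For the simultaneous game, intersect best replies.
Row's best replies: W→E; X→A; Y→D; Z→C.
Player 2's best replies: A→Y; B→X; C→W; D→Y; E→Y.
The unique mutual best reply is (D, Y), giving (10, 7).
Player 2's commitment gain: 8 − 7 = 1.

1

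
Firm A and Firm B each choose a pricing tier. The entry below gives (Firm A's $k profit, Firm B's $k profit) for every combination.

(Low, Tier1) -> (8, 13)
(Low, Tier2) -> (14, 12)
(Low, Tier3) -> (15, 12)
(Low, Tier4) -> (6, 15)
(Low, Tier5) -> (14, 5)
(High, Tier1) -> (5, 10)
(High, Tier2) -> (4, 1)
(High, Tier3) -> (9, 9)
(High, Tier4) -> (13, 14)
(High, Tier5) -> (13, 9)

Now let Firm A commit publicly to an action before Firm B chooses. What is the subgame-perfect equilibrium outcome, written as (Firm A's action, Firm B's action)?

(High, Tier4)

Firm B best-responds to each possible Firm A move:
- Low: BR = Tier4, leader payoff 6.
- High: BR = Tier4, leader payoff 13.
Firm A's induced payoffs are 6, 13, so Firm A commits to High. Subgame-perfect outcome: (High, Tier4) with payoffs (13, 14).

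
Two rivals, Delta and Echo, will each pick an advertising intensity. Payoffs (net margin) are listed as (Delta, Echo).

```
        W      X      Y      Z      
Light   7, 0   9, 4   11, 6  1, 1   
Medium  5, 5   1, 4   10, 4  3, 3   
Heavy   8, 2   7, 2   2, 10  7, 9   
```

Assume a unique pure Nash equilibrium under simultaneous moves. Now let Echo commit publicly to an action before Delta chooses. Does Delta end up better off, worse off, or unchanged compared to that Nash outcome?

worse off

Backward induction with Echo moving first.
- W: Delta compares 7, 5, 8 and picks Heavy; Echo would get 2.
- X: Delta compares 9, 1, 7 and picks Light; Echo would get 4.
- Y: Delta compares 11, 10, 2 and picks Light; Echo would get 6.
- Z: Delta compares 1, 3, 7 and picks Heavy; Echo would get 9.
Echo's induced payoffs are 2, 4, 6, 9, so Echo commits to Z. Subgame-perfect outcome: (Heavy, Z) with payoffs (7, 9).
Now find the simultaneous Nash equilibrium.
Delta's best replies: W→Heavy; X→Light; Y→Light; Z→Heavy.
Echo's best replies: Light→Y; Medium→W; Heavy→Y.
The unique mutual best reply is (Light, Y), giving (11, 6).
Delta earns 7 sequentially versus 11 at the Nash outcome: worse off.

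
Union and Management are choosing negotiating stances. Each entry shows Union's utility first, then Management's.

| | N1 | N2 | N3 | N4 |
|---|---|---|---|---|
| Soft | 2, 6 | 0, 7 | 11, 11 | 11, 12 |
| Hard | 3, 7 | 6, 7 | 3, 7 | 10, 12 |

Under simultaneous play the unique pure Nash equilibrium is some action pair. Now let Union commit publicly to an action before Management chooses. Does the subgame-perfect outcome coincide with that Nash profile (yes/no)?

Management best-responds to each possible Union move:
- Soft → Management plays N4 (best of 6, 7, 11, 12); Union gets 11.
- Hard → Management plays N4 (best of 7, 7, 7, 12); Union gets 10.
Maximizing over 11, 10, Union chooses Soft. Subgame-perfect outcome: (Soft, N4) with payoffs (11, 12).
For the simultaneous game, intersect best replies.
Union's best replies: N1→Hard; N2→Hard; N3→Soft; N4→Soft.
Management's best replies: Soft→N4; Hard→N4.
Only (Soft, N4) has each player best-responding; Nash payoffs (11, 12).
Sequential outcome (Soft, N4) coincides with the Nash profile (Soft, N4).

yes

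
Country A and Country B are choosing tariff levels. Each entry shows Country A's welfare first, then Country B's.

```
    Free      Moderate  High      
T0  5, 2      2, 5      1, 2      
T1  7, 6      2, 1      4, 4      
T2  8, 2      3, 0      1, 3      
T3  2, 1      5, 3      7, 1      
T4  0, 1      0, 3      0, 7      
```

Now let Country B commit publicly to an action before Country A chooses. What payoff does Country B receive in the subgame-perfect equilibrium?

3

Country A best-responds to each possible Country B move:
- Free: BR = T2, leader payoff 2.
- Moderate: BR = T3, leader payoff 3.
- High: BR = T3, leader payoff 1.
Country B's induced payoffs are 2, 3, 1, so Country B commits to Moderate. Subgame-perfect outcome: (T3, Moderate) with payoffs (5, 3).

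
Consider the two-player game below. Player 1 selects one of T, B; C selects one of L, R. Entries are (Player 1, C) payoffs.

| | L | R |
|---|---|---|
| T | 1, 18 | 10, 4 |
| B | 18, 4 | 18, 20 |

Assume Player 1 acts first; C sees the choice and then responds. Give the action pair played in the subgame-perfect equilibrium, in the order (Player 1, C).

Work backward from C's decision.
- T → C plays L (best of 18, 4); Player 1 gets 1.
- B → C plays R (best of 4, 20); Player 1 gets 18.
Among 1, 18, the best is 18 at B. Subgame-perfect outcome: (B, R) with payoffs (18, 20).

(B, R)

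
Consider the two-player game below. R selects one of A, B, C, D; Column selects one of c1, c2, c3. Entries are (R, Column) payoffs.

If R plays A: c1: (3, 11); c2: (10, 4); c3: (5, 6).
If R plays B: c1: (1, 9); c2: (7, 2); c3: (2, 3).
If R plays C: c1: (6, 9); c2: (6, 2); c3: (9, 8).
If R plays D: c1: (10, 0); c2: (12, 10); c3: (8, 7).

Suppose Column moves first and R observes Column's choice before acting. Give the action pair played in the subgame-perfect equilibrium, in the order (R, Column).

(D, c2)

Work backward from R's decision.
- c1 → R plays D (best of 3, 1, 6, 10); Column gets 0.
- c2 → R plays D (best of 10, 7, 6, 12); Column gets 10.
- c3 → R plays C (best of 5, 2, 9, 8); Column gets 8.
Column's induced payoffs are 0, 10, 8, so Column commits to c2. Subgame-perfect outcome: (D, c2) with payoffs (12, 10).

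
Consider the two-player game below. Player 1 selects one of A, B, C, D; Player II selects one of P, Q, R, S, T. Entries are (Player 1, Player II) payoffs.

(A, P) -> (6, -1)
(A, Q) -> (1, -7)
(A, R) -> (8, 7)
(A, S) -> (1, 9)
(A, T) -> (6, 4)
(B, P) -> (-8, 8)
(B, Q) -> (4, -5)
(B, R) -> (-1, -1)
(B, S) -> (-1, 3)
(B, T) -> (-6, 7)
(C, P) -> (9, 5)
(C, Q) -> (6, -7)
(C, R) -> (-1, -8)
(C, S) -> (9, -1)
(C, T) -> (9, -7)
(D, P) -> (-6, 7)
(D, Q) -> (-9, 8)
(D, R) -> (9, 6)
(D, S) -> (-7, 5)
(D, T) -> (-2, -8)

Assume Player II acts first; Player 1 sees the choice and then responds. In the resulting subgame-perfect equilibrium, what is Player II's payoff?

Work backward from Player 1's decision.
- P: BR = C, leader payoff 5.
- Q: BR = C, leader payoff -7.
- R: BR = D, leader payoff 6.
- S: BR = C, leader payoff -1.
- T: BR = C, leader payoff -7.
Maximizing over 5, -7, 6, -1, -7, Player II chooses R. Subgame-perfect outcome: (D, R) with payoffs (9, 6).

6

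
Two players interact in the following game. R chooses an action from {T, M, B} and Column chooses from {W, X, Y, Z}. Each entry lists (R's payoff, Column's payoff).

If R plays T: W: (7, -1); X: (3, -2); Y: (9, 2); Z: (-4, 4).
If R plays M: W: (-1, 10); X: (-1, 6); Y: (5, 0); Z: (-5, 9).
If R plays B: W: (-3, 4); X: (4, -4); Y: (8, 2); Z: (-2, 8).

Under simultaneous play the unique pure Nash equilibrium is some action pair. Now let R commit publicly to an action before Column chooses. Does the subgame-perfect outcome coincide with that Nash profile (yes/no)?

Backward induction with R moving first.
- T: BR = Z, leader payoff -4.
- M: BR = W, leader payoff -1.
- B: BR = Z, leader payoff -2.
Among -4, -1, -2, the best is -1 at M. Subgame-perfect outcome: (M, W) with payoffs (-1, 10).
Now find the simultaneous Nash equilibrium.
R's best replies: W→T; X→B; Y→T; Z→B.
Column's best replies: T→Z; M→W; B→Z.
The unique mutual best reply is (B, Z), giving (-2, 8).
Sequential outcome (M, W) differs from the Nash profile (B, Z).

no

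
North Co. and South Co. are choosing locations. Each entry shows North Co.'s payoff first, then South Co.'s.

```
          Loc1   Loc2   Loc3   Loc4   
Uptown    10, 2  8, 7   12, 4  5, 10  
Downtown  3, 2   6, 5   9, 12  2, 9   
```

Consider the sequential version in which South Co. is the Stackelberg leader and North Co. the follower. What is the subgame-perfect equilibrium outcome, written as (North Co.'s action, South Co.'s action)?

(Uptown, Loc4)

North Co. best-responds to each possible South Co. move:
- Loc1: North Co. compares 10, 3 and picks Uptown; South Co. would get 2.
- Loc2: North Co. compares 8, 6 and picks Uptown; South Co. would get 7.
- Loc3: North Co. compares 12, 9 and picks Uptown; South Co. would get 4.
- Loc4: North Co. compares 5, 2 and picks Uptown; South Co. would get 10.
Maximizing over 2, 7, 4, 10, South Co. chooses Loc4. Subgame-perfect outcome: (Uptown, Loc4) with payoffs (5, 10).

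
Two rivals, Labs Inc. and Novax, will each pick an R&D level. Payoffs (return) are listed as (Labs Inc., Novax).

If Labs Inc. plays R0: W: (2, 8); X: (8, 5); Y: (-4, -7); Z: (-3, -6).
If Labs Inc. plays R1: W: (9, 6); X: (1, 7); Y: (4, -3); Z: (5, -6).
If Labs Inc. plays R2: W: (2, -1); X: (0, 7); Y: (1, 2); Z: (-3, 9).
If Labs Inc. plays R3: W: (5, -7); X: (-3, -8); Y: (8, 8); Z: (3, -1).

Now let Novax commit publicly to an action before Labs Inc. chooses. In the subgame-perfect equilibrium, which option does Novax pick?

Work backward from Labs Inc.'s decision.
- W: Labs Inc. compares 2, 9, 2, 5 and picks R1; Novax would get 6.
- X: Labs Inc. compares 8, 1, 0, -3 and picks R0; Novax would get 5.
- Y: Labs Inc. compares -4, 4, 1, 8 and picks R3; Novax would get 8.
- Z: Labs Inc. compares -3, 5, -3, 3 and picks R1; Novax would get -6.
Among 6, 5, 8, -6, the best is 8 at Y. Subgame-perfect outcome: (R3, Y) with payoffs (8, 8).

Y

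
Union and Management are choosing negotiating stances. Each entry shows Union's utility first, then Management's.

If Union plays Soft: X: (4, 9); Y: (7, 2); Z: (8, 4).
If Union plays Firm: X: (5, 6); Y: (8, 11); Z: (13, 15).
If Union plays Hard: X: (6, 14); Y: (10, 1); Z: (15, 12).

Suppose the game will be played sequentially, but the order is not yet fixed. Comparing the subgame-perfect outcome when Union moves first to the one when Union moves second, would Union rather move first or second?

first

If Union leads: Management's best replies are Soft→X, Firm→Z, Hard→X; Union's induced payoffs 4, 13, 6; outcome (Firm, Z), payoffs (13, 15).
If Management leads: Union's best replies are X→Hard, Y→Hard, Z→Hard; Management's induced payoffs 14, 1, 12; outcome (Hard, X), payoffs (6, 14).
Union gets 13 moving first and 6 moving second, so Union prefers to move first.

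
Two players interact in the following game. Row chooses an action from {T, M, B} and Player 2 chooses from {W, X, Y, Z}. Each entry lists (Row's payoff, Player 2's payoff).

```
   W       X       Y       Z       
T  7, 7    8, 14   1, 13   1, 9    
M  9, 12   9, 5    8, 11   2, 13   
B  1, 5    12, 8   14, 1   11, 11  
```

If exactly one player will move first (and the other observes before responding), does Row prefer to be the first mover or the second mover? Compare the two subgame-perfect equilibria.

first

If Row leads: Player 2's best replies are T→X, M→Z, B→Z; Row's induced payoffs 8, 2, 11; outcome (B, Z), payoffs (11, 11).
If Player 2 leads: Row's best replies are W→M, X→B, Y→B, Z→B; Player 2's induced payoffs 12, 8, 1, 11; outcome (M, W), payoffs (9, 12).
Row gets 11 moving first and 9 moving second, so Row prefers to move first.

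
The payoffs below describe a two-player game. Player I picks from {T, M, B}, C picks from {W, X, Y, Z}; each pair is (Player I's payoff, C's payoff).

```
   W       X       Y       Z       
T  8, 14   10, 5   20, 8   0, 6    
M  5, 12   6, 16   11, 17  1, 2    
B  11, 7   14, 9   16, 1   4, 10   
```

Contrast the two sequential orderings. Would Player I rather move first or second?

first

If Player I leads: C's best replies are T→W, M→Y, B→Z; Player I's induced payoffs 8, 11, 4; outcome (M, Y), payoffs (11, 17).
If C leads: Player I's best replies are W→B, X→B, Y→T, Z→B; C's induced payoffs 7, 9, 8, 10; outcome (B, Z), payoffs (4, 10).
Player I gets 11 moving first and 4 moving second, so Player I prefers to move first.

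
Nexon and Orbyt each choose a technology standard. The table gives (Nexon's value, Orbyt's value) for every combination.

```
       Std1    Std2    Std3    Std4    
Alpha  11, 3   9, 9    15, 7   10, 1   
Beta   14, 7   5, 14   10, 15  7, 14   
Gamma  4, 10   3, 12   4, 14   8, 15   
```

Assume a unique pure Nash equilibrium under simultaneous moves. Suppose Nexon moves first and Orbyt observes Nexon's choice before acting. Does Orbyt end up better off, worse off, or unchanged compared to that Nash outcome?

Backward induction with Nexon moving first.
- Alpha → Orbyt plays Std2 (best of 3, 9, 7, 1); Nexon gets 9.
- Beta → Orbyt plays Std3 (best of 7, 14, 15, 14); Nexon gets 10.
- Gamma → Orbyt plays Std4 (best of 10, 12, 14, 15); Nexon gets 8.
Nexon's induced payoffs are 9, 10, 8, so Nexon commits to Beta. Subgame-perfect outcome: (Beta, Std3) with payoffs (10, 15).
Under simultaneous play:
Nexon's best replies: Std1→Beta; Std2→Alpha; Std3→Alpha; Std4→Alpha.
Orbyt's best replies: Alpha→Std2; Beta→Std3; Gamma→Std4.
The unique mutual best reply is (Alpha, Std2), giving (9, 9).
Orbyt earns 15 sequentially versus 9 at the Nash outcome: better off.

better off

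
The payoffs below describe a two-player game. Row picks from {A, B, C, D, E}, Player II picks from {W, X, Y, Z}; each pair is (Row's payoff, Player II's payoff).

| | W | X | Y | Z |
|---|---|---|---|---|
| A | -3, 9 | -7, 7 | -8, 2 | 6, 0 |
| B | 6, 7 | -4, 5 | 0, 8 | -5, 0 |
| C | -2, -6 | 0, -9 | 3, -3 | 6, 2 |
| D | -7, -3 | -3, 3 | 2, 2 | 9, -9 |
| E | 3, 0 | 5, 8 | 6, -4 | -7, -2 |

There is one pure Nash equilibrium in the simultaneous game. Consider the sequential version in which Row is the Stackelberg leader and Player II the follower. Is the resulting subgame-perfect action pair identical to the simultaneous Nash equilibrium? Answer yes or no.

no

Backward induction with Row moving first.
- A → Player II plays W (best of 9, 7, 2, 0); Row gets -3.
- B → Player II plays Y (best of 7, 5, 8, 0); Row gets 0.
- C → Player II plays Z (best of -6, -9, -3, 2); Row gets 6.
- D → Player II plays X (best of -3, 3, 2, -9); Row gets -3.
- E → Player II plays X (best of 0, 8, -4, -2); Row gets 5.
Row's induced payoffs are -3, 0, 6, -3, 5, so Row commits to C. Subgame-perfect outcome: (C, Z) with payoffs (6, 2).
For the simultaneous game, intersect best replies.
Row's best replies: W→B; X→E; Y→E; Z→D.
Player II's best replies: A→W; B→Y; C→Z; D→X; E→X.
The unique mutual best reply is (E, X), giving (5, 8).
Sequential outcome (C, Z) differs from the Nash profile (E, X).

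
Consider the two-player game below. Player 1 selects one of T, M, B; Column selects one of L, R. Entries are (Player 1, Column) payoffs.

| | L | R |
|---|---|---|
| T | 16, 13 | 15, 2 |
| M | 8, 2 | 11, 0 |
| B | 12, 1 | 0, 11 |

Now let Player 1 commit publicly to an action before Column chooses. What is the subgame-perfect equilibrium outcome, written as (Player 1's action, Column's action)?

(T, L)

Solve by backward induction (Player 1 leads).
- T → Column plays L (best of 13, 2); Player 1 gets 16.
- M → Column plays L (best of 2, 0); Player 1 gets 8.
- B → Column plays R (best of 1, 11); Player 1 gets 0.
Maximizing over 16, 8, 0, Player 1 chooses T. Subgame-perfect outcome: (T, L) with payoffs (16, 13).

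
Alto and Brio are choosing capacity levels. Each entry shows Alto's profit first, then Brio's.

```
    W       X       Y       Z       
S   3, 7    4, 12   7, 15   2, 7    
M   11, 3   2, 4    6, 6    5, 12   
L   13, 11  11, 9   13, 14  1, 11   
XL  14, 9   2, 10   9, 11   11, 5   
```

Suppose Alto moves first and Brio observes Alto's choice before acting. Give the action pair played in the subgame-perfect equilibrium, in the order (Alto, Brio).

(L, Y)

Work backward from Brio's decision.
- S: BR = Y, leader payoff 7.
- M: BR = Z, leader payoff 5.
- L: BR = Y, leader payoff 13.
- XL: BR = Y, leader payoff 9.
Among 7, 5, 13, 9, the best is 13 at L. Subgame-perfect outcome: (L, Y) with payoffs (13, 14).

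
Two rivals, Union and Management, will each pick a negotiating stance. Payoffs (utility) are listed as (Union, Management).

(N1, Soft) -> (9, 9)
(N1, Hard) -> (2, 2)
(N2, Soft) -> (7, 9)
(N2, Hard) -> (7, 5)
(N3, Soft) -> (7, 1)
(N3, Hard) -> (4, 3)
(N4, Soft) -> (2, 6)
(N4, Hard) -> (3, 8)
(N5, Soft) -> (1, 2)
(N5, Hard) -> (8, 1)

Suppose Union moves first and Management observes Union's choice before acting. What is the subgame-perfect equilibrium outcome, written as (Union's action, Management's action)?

Solve by backward induction (Union leads).
- N1: BR = Soft, leader payoff 9.
- N2: BR = Soft, leader payoff 7.
- N3: BR = Hard, leader payoff 4.
- N4: BR = Hard, leader payoff 3.
- N5: BR = Soft, leader payoff 1.
Maximizing over 9, 7, 4, 3, 1, Union chooses N1. Subgame-perfect outcome: (N1, Soft) with payoffs (9, 9).

(N1, Soft)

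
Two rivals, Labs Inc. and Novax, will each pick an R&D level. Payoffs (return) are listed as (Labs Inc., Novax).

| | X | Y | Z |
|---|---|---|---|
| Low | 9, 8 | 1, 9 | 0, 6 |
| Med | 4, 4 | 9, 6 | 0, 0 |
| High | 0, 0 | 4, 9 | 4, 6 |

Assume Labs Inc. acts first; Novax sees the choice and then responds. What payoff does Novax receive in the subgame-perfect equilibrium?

Work backward from Novax's decision.
- Low: BR = Y, leader payoff 1.
- Med: BR = Y, leader payoff 9.
- High: BR = Y, leader payoff 4.
Maximizing over 1, 9, 4, Labs Inc. chooses Med. Subgame-perfect outcome: (Med, Y) with payoffs (9, 6).

6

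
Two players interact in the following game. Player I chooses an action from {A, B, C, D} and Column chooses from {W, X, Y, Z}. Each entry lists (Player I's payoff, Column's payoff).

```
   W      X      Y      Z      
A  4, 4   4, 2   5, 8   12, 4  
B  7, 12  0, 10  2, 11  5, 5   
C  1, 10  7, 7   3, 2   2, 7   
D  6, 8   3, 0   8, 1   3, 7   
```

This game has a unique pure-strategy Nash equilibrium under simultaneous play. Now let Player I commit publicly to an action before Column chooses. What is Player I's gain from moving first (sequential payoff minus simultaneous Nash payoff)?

0

Column best-responds to each possible Player I move:
- A → Column plays Y (best of 4, 2, 8, 4); Player I gets 5.
- B → Column plays W (best of 12, 10, 11, 5); Player I gets 7.
- C → Column plays W (best of 10, 7, 2, 7); Player I gets 1.
- D → Column plays W (best of 8, 0, 1, 7); Player I gets 6.
Maximizing over 5, 7, 1, 6, Player I chooses B. Subgame-perfect outcome: (B, W) with payoffs (7, 12).
For the simultaneous game, intersect best replies.
Player I's best replies: W→B; X→C; Y→D; Z→A.
Column's best replies: A→Y; B→W; C→W; D→W.
Only (B, W) has each player best-responding; Nash payoffs (7, 12).
Player I's commitment gain: 7 − 7 = 0.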